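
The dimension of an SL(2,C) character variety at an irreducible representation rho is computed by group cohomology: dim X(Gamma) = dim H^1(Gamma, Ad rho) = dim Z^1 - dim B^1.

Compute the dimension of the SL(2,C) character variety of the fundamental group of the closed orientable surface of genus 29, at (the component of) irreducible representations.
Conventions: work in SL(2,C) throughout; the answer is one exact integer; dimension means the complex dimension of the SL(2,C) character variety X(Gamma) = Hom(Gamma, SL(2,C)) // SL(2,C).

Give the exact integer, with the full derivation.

168

Gamma = pi_1(Sigma_29) = < a_1, b_1, ..., a_29, b_29 | prod [a_i, b_i] > has 2g = 58 generators and 1 relator.
A cocycle assigns one sl_2 vector per generator subject to the relator condition d_2(z) = 0: dim of the unconstrained space is 3*2g = 174.
d_2 is surjective at irreducible rho (its cokernel H^2 is dual to H^0 = 0), so dim Z^1 = 174 - 3 = 171.
dim B^1 = 3 (coboundaries, injective at irreducible rho).
dim H^1 = 171 - 3 = 168 = dim X.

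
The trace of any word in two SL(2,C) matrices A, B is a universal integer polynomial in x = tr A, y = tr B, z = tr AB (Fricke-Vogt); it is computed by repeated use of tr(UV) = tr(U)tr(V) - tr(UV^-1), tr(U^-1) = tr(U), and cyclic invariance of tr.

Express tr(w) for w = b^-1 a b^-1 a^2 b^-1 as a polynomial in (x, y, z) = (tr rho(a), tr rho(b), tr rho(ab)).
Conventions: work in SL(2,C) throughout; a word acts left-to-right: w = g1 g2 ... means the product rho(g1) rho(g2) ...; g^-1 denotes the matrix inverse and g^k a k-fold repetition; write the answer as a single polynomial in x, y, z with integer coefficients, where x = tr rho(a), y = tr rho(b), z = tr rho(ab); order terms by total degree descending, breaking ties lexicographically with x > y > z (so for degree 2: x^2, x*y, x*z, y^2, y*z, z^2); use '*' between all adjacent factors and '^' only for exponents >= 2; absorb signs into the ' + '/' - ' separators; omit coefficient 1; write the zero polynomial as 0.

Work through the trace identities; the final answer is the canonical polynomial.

x^3*y^3 - 2*x^2*y^2*z - x^3*y - x*y^3 + x*y*z^2 + x^2*z + y^2*z + x*y - z

trace(a^2) = trace(a) * trace(a) - trace(1) = x^2 - 2
trace(a^3) = trace(a) * trace(a^2) - trace(a) = x^3 - 3*x
trace(a b a) = trace(a) * trace(b a) - trace(b) = x*z - y
trace(a^3 b) = trace(a) * trace(a b a) - trace(a b) = x^2*z - x*y - z
trace(a b^-1 a^2) = trace(a^3) * trace(b) - trace(a^3 b) = x^3*y - x^2*z - 2*x*y + z
trace(b a b a) = trace(a b) * trace(a b) - trace(1) = z^2 - 2
trace(b a b) = trace(b) * trace(a b) - trace(a) = y*z - x
trace(a^2 b a b) = trace(a) * trace(b a b a) - trace(b a b) = x*z^2 - y*z - x
trace(a b^-1 a^2 b) = trace(a^2 b a) * trace(b) - trace(a^2 b a b) = x^2*y*z - x*y^2 - x*z^2 + x
trace(b^-1 a b^-1 a^2) = trace(a b^-1 a^2) * trace(b) - trace(a b^-1 a^2 b) = x^3*y^2 - 2*x^2*y*z - x*y^2 + x*z^2 + y*z - x
trace(b^-1 a b^-1 a^2 b^-1) = trace(b^-1 a b^-1 a^2) * trace(b) - trace(b^-1 a b^-1 a^2 b) = x^3*y^3 - 2*x^2*y^2*z - x^3*y - x*y^3 + x*y*z^2 + x^2*z + y^2*z + x*y - z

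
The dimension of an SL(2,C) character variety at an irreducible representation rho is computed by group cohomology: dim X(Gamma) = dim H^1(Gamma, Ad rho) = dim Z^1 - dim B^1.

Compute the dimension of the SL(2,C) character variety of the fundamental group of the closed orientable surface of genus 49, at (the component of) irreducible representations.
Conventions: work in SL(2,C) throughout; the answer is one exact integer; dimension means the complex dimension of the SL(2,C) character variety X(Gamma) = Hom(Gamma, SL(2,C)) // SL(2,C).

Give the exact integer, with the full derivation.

The genus-49 surface group: 2g = 98 generators, one relator prod [a_i, b_i].
Before the relator condition, cocycle space has dim 3*98 = 294.
H^2 = coker(d_2) is dual to H^0 = 0 at irreducible rho (Poincare duality), so d_2 is onto: dim Z^1 = 291.
Coboundaries contribute dim B^1 = 3 (injective at irreducible rho).
dim X = dim H^1 = 291 - 3 = 288.

288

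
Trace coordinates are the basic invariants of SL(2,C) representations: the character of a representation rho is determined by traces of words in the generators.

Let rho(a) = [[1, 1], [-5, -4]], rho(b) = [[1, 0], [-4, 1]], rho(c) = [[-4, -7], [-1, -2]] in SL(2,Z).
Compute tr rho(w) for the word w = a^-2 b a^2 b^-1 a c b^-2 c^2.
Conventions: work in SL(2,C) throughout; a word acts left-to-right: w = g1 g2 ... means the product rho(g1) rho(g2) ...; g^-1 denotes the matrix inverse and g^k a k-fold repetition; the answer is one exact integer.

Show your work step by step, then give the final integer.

53020

rho(a^-1) = [[-4, -1], [5, 1]]
... * rho(a^-1) = [[-4, -1], [5, 1]]  ->  [[11, 3], [-15, -4]]
... * rho(b) = [[1, 0], [-4, 1]]  ->  [[-1, 3], [1, -4]]
... * rho(a) = [[1, 1], [-5, -4]]  ->  [[-16, -13], [21, 17]]
... * rho(a) = [[1, 1], [-5, -4]]  ->  [[49, 36], [-64, -47]]
... * rho(b^-1) = [[1, 0], [4, 1]]  ->  [[193, 36], [-252, -47]]
... * rho(a) = [[1, 1], [-5, -4]]  ->  [[13, 49], [-17, -64]]
... * rho(c) = [[-4, -7], [-1, -2]]  ->  [[-101, -189], [132, 247]]
... * rho(b^-1) = [[1, 0], [4, 1]]  ->  [[-857, -189], [1120, 247]]
... * rho(b^-1) = [[1, 0], [4, 1]]  ->  [[-1613, -189], [2108, 247]]
... * rho(c) = [[-4, -7], [-1, -2]]  ->  [[6641, 11669], [-8679, -15250]]
... * rho(c) = [[-4, -7], [-1, -2]]  ->  [[-38233, -69825], [49966, 91253]]
tr = -38233 + 91253 = 53020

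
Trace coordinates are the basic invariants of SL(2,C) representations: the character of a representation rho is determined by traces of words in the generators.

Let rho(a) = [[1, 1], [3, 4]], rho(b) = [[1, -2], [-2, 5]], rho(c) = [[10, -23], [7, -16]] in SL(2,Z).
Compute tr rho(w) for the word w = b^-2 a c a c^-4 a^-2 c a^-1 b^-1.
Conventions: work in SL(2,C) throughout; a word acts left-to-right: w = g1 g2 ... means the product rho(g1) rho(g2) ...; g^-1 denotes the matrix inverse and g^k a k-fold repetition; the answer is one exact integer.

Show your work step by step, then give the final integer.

-673934205481

rho(b^-1) = [[5, 2], [2, 1]]
... * rho(b^-1) = [[5, 2], [2, 1]]  ->  [[29, 12], [12, 5]]
... * rho(a) = [[1, 1], [3, 4]]  ->  [[65, 77], [27, 32]]
... * rho(c) = [[10, -23], [7, -16]]  ->  [[1189, -2727], [494, -1133]]
... * rho(a) = [[1, 1], [3, 4]]  ->  [[-6992, -9719], [-2905, -4038]]
... * rho(c^-1) = [[-16, 23], [-7, 10]]  ->  [[179905, -258006], [74746, -107195]]
... * rho(c^-1) = [[-16, 23], [-7, 10]]  ->  [[-1072438, 1557755], [-445571, 647208]]
... * rho(c^-1) = [[-16, 23], [-7, 10]]  ->  [[6254723, -9088524], [2598680, -3776053]]
... * rho(c^-1) = [[-16, 23], [-7, 10]]  ->  [[-36455900, 52973389], [-15146509, 22009110]]
... * rho(a^-1) = [[4, -1], [-3, 1]]  ->  [[-304743767, 89429289], [-126613366, 37155619]]
... * rho(a^-1) = [[4, -1], [-3, 1]]  ->  [[-1487262935, 394173056], [-617920321, 163768985]]
... * rho(c) = [[10, -23], [7, -16]]  ->  [[-12113417958, 27900278609], [-5032820315, 11591863623]]
... * rho(a^-1) = [[4, -1], [-3, 1]]  ->  [[-132154507659, 40013696567], [-54906872129, 16624683938]]
... * rho(b^-1) = [[5, 2], [2, 1]]  ->  [[-580745145161, -224295318751], [-241284992769, -93189060320]]
tr = -580745145161 + -93189060320 = -673934205481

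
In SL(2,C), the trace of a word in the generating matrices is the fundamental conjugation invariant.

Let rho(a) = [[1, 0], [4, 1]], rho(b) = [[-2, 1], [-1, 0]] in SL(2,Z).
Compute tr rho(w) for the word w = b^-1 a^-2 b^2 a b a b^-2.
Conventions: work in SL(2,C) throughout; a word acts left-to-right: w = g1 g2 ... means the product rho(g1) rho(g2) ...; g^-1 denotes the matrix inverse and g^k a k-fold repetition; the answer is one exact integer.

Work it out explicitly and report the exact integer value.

rho(b^-1) = [[0, -1], [1, -2]]
... * rho(a^-1) = [[1, 0], [-4, 1]]  ->  [[4, -1], [9, -2]]
... * rho(a^-1) = [[1, 0], [-4, 1]]  ->  [[8, -1], [17, -2]]
... * rho(b) = [[-2, 1], [-1, 0]]  ->  [[-15, 8], [-32, 17]]
... * rho(b) = [[-2, 1], [-1, 0]]  ->  [[22, -15], [47, -32]]
... * rho(a) = [[1, 0], [4, 1]]  ->  [[-38, -15], [-81, -32]]
... * rho(b) = [[-2, 1], [-1, 0]]  ->  [[91, -38], [194, -81]]
... * rho(a) = [[1, 0], [4, 1]]  ->  [[-61, -38], [-130, -81]]
... * rho(b^-1) = [[0, -1], [1, -2]]  ->  [[-38, 137], [-81, 292]]
... * rho(b^-1) = [[0, -1], [1, -2]]  ->  [[137, -236], [292, -503]]
tr = 137 + -503 = -366

-366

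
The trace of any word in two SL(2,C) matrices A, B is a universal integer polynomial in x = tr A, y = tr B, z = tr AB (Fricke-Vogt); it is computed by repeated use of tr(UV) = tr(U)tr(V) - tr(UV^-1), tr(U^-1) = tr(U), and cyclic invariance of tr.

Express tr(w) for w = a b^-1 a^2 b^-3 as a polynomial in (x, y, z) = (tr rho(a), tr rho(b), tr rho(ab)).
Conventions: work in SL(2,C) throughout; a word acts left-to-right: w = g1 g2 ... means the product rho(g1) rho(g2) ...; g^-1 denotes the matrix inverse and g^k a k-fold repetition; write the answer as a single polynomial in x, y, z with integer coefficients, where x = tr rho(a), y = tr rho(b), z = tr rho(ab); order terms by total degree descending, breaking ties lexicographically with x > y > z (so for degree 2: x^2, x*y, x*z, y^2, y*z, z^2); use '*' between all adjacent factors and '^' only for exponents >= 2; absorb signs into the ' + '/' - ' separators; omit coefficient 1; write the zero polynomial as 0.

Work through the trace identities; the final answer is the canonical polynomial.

x^3*y^4 - 2*x^2*y^3*z - 2*x^3*y^2 - x*y^4 + x*y^2*z^2 + 3*x^2*y*z + y^3*z + 2*x*y^2 - x*z^2 - 2*y*z + x

so tr(a^2) = tr(a)*tr(a) - tr(1) = x^2 - 2
reduce: tr(a^3) = tr(a)*tr(a^2) - tr(a) = x^3 - 3*x
tr(a b a) = tr(a)*tr(b a) - tr(b) = x*z - y
tr(a^3 b) = tr(a)*tr(a b a) - tr(a b) = x^2*z - x*y - z
so tr(a b^-1 a^2) = tr(a^3)*tr(b) - tr(a^3 b) = x^3*y - x^2*z - 2*x*y + z
so tr(b a b a) = tr(b a)*tr(b a) - tr(1)   [split at repeated b] = z^2 - 2
reduce: tr(b a b) = tr(b)*tr(a b) - tr(a) = y*z - x
tr(a^2 b a b) = tr(a)*tr(b a b a) - tr(b a b) = x*z^2 - y*z - x
so tr(a b^-1 a^2 b) = tr(a^2 b a)*tr(b) - tr(a^2 b a b) = x^2*y*z - x*y^2 - x*z^2 + x
tr(b^-1 a b^-1 a^2) = tr(a b^-1 a^2)*tr(b) - tr(a b^-1 a^2 b) = x^3*y^2 - 2*x^2*y*z - x*y^2 + x*z^2 + y*z - x
so tr(a b^-1 a^2 b^-2) = tr(b^-1 a b^-1 a^2)*tr(b) - tr(b^-1 a b^-1 a^2 b) = x^3*y^3 - 2*x^2*y^2*z - x^3*y - x*y^3 + x*y*z^2 + x^2*z + y^2*z + x*y - z
tr(a b^-1 a^2 b^-3) = tr(a b^-1 a^2 b^-2)*tr(b) - tr(a b^-1 a^2 b^-1) = x^3*y^4 - 2*x^2*y^3*z - 2*x^3*y^2 - x*y^4 + x*y^2*z^2 + 3*x^2*y*z + y^3*z + 2*x*y^2 - x*z^2 - 2*y*z + x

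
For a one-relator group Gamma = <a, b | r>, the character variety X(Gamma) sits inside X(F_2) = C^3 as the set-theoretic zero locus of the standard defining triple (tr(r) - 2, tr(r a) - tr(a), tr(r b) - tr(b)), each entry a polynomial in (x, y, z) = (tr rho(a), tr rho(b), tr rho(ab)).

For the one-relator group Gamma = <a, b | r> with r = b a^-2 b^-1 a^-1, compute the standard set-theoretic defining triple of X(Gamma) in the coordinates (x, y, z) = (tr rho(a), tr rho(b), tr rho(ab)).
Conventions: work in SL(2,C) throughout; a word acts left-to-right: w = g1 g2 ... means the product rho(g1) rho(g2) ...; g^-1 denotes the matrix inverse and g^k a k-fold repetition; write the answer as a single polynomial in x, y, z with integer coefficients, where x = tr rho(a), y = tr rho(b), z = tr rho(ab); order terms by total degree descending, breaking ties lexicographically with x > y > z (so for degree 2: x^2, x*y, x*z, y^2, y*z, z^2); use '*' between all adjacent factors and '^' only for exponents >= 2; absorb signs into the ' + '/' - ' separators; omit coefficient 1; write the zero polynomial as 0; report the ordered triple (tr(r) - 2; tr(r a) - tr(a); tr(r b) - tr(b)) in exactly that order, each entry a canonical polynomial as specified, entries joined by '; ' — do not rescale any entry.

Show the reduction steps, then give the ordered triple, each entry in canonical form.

x^2*y*z - x*y^2 - x*z^2 + x - 2; x^2 - x - 2; x^2*y^2*z - x*y^3 - x*y*z^2 - x^2*z + 2*x*y - y + z

use: trace(a^-1) = trace(a) = x
trace(a^-2) = trace(a^-1) trace(a) - trace(1) = x^2 - 2
use: trace(b a b) = trace(b) trace(a b) - trace(a) = y*z - x
trace(b a b a) = trace(b a) trace(b a) - trace(1)   [split at repeated b] = z^2 - 2
apply: trace(a b a^-1 b) = trace(b a b) trace(a) - trace(b a b a) = x*y*z - x^2 - z^2 + 2
use: trace(a^-1 b^-1 a b) = trace(a b a^-1) trace(b) - trace(a b a^-1 b) = -x*y*z + x^2 + y^2 + z^2 - 2
trace(b a^-2 b^-1 a) = trace(a^-1 b^-1 a b) trace(a) - trace(a^-1 b^-1 a b a) = -x^2*y*z + x^3 + x*y^2 + x*z^2 - 3*x
trace(b a^-2 b^-1 a^-1) = trace(b a^-2 b^-1) trace(a) - trace(b a^-2 b^-1 a) = x^2*y*z - x*y^2 - x*z^2 + x
trace(b a^-1) = trace(b) trace(a) - trace(b a)  (eliminate a^-1) = x*y - z
apply: trace(b a^-2) = trace(b a^-1) trace(a) - trace(b)  (eliminate a^-1) = x^2*y - x*z - y
trace(b^2) = trace(b) trace(b) - trace(1)  (reduce the b square) = y^2 - 2
trace(b a b^2) = trace(b) trace(b a b) - trace(b a)  (reduce the b square) = y^2*z - x*y - z
trace(a b a) = trace(a) trace(b a) - trace(b)  (reduce the a square) = x*z - y
use: trace(b a b^2 a) = trace(b) trace(a b a b) - trace(a b a)  (reduce the b square) = y*z^2 - x*z - y
trace(a b^2 a^-1 b) = trace(b a b^2) trace(a) - trace(b a b^2 a)  (eliminate a^-1) = x*y^2*z - x^2*y - y*z^2 + y
use: trace(a^-1 b^-1 a b^2) = trace(a b^2 a^-1) trace(b) - trace(a b^2 a^-1 b)  (eliminate b^-1) = -x*y^2*z + x^2*y + y^3 + y*z^2 - 3*y
use: trace(b^2 a^-2 b^-1 a) = trace(a^-1 b^-1 a b^2) trace(a) - trace(a^-1 b^-1 a b^2 a)  (eliminate a^-1) = -x^2*y^2*z + x^3*y + x*y^3 + x*y*z^2 - 3*x*y - z
trace(b a^-2 b^-1 a^-1 b) = trace(b^2 a^-2 b^-1) trace(a) - trace(b^2 a^-2 b^-1 a)  (eliminate a^-1) = x^2*y^2*z - x*y^3 - x*y*z^2 - x^2*z + 2*x*y + z
assemble the triple (trace(r) - 2; trace(r a) - x; trace(r b) - y)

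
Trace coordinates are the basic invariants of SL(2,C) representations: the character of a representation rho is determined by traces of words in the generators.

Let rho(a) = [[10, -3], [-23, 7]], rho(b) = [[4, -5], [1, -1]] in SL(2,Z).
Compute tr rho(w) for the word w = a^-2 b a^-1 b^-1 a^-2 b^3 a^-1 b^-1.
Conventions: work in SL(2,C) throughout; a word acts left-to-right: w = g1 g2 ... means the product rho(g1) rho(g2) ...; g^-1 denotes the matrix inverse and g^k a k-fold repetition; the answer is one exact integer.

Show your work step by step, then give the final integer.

rho(a^-1) = [[7, 3], [23, 10]]
... * rho(a^-1) = [[7, 3], [23, 10]]  ->  [[118, 51], [391, 169]]
... * rho(b) = [[4, -5], [1, -1]]  ->  [[523, -641], [1733, -2124]]
... * rho(a^-1) = [[7, 3], [23, 10]]  ->  [[-11082, -4841], [-36721, -16041]]
... * rho(b^-1) = [[-1, 5], [-1, 4]]  ->  [[15923, -74774], [52762, -247769]]
... * rho(a^-1) = [[7, 3], [23, 10]]  ->  [[-1608341, -699971], [-5329353, -2319404]]
... * rho(a^-1) = [[7, 3], [23, 10]]  ->  [[-27357720, -11824733], [-90651763, -39182099]]
... * rho(b) = [[4, -5], [1, -1]]  ->  [[-121255613, 148613333], [-401789151, 492440914]]
... * rho(b) = [[4, -5], [1, -1]]  ->  [[-336409119, 457664732], [-1114715690, 1516504841]]
... * rho(b) = [[4, -5], [1, -1]]  ->  [[-887971744, 1224380863], [-2942357919, 4057073609]]
... * rho(a^-1) = [[7, 3], [23, 10]]  ->  [[21944957641, 9579893398], [72716187574, 31743662333]]
... * rho(b^-1) = [[-1, 5], [-1, 4]]  ->  [[-31524851039, 148044361797], [-104459849907, 490555587202]]
tr = -31524851039 + 490555587202 = 459030736163

459030736163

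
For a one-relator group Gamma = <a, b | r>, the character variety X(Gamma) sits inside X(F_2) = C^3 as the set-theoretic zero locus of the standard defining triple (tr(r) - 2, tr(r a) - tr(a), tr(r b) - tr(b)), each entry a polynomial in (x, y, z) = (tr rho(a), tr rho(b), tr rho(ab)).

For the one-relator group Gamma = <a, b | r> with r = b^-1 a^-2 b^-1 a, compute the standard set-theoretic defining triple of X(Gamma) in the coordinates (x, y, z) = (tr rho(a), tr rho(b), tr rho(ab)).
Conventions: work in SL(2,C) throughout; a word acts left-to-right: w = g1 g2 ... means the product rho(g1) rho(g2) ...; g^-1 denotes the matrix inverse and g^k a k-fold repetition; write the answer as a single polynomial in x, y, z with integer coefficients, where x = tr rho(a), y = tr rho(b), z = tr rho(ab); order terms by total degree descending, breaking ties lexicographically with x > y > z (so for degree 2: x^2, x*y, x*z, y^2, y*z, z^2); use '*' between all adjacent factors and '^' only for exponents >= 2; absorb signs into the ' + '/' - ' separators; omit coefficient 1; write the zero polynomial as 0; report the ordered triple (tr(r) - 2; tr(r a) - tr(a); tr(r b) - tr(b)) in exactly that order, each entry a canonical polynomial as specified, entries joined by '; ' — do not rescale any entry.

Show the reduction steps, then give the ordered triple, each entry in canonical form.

trace(b^-1) = trace(b) = y
trace(a b a) = trace(a)*trace(b a) - trace(b) = x*z - y
trace(a b a b) = trace(b a)*trace(b a) - trace(1)   [split at repeated b] = z^2 - 2
reduce: trace(b a b^-1 a) = trace(a b a)*trace(b) - trace(a b a b) = x*y*z - y^2 - z^2 + 2
trace(a b^-1 a^-1 b) = trace(b a b^-1)*trace(a) - trace(b a b^-1 a) = -x*y*z + x^2 + y^2 + z^2 - 2
reduce: trace(a^-1 b^-1 a b^-1) = trace(a b^-1 a^-1)*trace(b) - trace(a b^-1 a^-1 b) = x*y*z - x^2 - z^2 + 2
so trace(a b^-1) = trace(a)*trace(b) - trace(a b) = x*y - z
so trace(b^-1 a b^-1) = trace(a b^-1)*trace(b) - trace(a) = x*y^2 - y*z - x
trace(b^-1 a^-2 b^-1 a) = trace(a^-1 b^-1 a b^-1)*trace(a) - trace(a^-1 b^-1 a b^-1 a) = x^2*y*z - x^3 - x*y^2 - x*z^2 + y*z + 3*x
reduce: trace(a^2) = trace(a)*trace(a) - trace(1) = x^2 - 2
trace(a^2 b a) = trace(a)*trace(a b a) - trace(a b) = x^2*z - x*y - z
trace(b a b) = trace(b)*trace(a b) - trace(a) = y*z - x
so trace(a^2 b a b) = trace(a)*trace(b a b a) - trace(b a b) = x*z^2 - y*z - x
so trace(b^-1 a^2 b a) = trace(a^2 b a)*trace(b) - trace(a^2 b a b) = x^2*y*z - x*y^2 - x*z^2 + x
so trace(a^-1 b^-1 a^2 b) = trace(b^-1 a^2 b)*trace(a) - trace(b^-1 a^2 b a) = -x^2*y*z + x^3 + x*y^2 + x*z^2 - 3*x
trace(a^-2 b^-1 a^2 b) = trace(a^-1 b^-1 a^2 b)*trace(a) - trace(a^-1 b^-1 a^2 b a) = -x^3*y*z + x^4 + x^2*y^2 + x^2*z^2 - 4*x^2 + 2
so trace(b^-1 a^-2 b^-1 a^2) = trace(a^-2 b^-1 a^2)*trace(b) - trace(a^-2 b^-1 a^2 b) = x^3*y*z - x^4 - x^2*y^2 - x^2*z^2 + 4*x^2 + y^2 - 2
assemble the triple (trace(r) - 2; trace(r a) - x; trace(r b) - y)

x^2*y*z - x^3 - x*y^2 - x*z^2 + y*z + 3*x - 2; x^3*y*z - x^4 - x^2*y^2 - x^2*z^2 + 4*x^2 + y^2 - x - 2; -y + z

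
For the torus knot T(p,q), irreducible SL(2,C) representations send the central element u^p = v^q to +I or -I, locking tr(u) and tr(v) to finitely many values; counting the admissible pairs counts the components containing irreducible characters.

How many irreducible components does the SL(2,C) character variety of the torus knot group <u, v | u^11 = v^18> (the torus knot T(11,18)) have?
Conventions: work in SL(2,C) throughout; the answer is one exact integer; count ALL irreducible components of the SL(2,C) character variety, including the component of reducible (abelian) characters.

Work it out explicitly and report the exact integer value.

Gamma = < u, v | u^11 = v^18 > (torus knot T(11,18)); the central element u^11 = v^18 acts as +I or -I in any irreducible SL(2,C) representation.
On an irreducible component, tr(u) is locked at 2*cos(pi*alpha/11) for some alpha in 1..10, and tr(v) at 2*cos(pi*beta/18) for some beta in 1..17.
Consistency of u^11 = (-1)^alpha I with v^18 = (-1)^beta I forces alpha = beta (mod 2).
Enumerate parity-matched pairs: 5*9 odd-odd plus 5*8 even-even gives 85.
components with irreducible characters: 85; plus the single component of reducible (abelian) characters: total 86.

86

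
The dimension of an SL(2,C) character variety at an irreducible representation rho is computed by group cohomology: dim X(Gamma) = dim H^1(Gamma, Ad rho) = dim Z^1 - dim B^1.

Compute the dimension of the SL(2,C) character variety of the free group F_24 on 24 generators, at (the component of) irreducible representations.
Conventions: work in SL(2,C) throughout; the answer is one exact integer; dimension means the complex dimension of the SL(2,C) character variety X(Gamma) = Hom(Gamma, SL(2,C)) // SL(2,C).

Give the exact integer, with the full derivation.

69

The free group F_24: 24 generators, no relators.
A cocycle picks one sl_2 vector per generator freely, giving dim Z^1 = 3*24 = 72.
At an irreducible rho the centralizer of the image in sl_2 is 0, so the coboundary map sl_2 -> Z^1 is injective: dim B^1 = 3.
dim X = dim H^1 = dim Z^1 - dim B^1 = 72 - 3 = 69.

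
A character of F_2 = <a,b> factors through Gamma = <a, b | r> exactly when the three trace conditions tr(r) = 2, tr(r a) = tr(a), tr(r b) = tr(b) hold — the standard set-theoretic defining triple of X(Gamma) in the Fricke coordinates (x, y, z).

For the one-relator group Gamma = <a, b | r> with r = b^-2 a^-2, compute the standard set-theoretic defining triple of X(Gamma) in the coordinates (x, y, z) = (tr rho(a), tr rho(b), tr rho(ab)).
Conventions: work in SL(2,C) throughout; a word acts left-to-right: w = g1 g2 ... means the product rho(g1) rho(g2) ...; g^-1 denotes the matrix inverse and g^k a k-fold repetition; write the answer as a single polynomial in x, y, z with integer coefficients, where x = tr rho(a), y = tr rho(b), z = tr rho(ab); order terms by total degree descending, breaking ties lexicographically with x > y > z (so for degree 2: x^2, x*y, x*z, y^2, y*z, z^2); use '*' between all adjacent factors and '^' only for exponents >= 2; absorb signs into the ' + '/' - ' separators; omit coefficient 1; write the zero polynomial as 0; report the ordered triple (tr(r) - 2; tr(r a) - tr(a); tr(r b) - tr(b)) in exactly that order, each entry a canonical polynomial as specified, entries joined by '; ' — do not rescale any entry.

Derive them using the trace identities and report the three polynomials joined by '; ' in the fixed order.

x*y*z - x^2 - y^2; y*z - 2*x; x*z - 2*y

tr(b^-1) = tr(b) = y
and tr(b^-2) = tr(b^-1) * tr(b) - tr(1) = y^2 - 2
tr(b^-1 a) = tr(a) * tr(b) - tr(a b) = x*y - z
next, tr(b^-2 a) = tr(b^-1 a) * tr(b) - tr(b^-1 a b) = x*y^2 - y*z - x
tr(b^-2 a^-1) = tr(b^-2) * tr(a) - tr(b^-2 a) = y*z - x
tr(b^-2 a^-2) = tr(b^-2 a^-1) * tr(a) - tr(b^-2) = x*y*z - x^2 - y^2 + 2
and tr(b^-1 a^-2) = tr(a^-1 b^-1) * tr(a) - tr(a^-1 b^-1 a)  (eliminate a^-1) = x*z - y
assemble the triple (tr(r) - 2; tr(r a) - x; tr(r b) - y)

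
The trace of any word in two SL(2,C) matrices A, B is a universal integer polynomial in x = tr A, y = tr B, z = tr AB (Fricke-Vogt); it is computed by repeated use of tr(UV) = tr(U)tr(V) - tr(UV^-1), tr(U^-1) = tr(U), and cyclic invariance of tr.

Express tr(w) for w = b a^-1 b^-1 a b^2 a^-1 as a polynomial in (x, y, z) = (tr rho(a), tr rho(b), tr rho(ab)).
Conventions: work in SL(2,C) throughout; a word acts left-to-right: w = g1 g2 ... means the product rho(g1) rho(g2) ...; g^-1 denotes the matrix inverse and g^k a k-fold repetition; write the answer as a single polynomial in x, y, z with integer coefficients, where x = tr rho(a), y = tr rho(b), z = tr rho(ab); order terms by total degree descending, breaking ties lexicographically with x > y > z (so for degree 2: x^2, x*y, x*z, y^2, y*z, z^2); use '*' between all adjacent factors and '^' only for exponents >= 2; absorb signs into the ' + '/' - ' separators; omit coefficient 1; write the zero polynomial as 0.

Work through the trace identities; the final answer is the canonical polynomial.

-x^2*y^3*z + x^3*y^2 + x*y^4 + 2*x*y^2*z^2 - x^2*y*z - y^3*z - y*z^3 - 3*x*y^2 + 3*y*z - x

tr(a b^2) = tr(b) * tr(a b) - tr(a) = y*z - x
tr(b^2) = tr(b) * tr(b) - tr(1) = y^2 - 2
tr(a^2 b^2) = tr(a) * tr(b^2 a) - tr(b^2) = x*y*z - x^2 - y^2 + 2
tr(a^2 b) = tr(a) * tr(b a) - tr(b) = x*z - y
tr(a b^3 a) = tr(b) * tr(a^2 b^2) - tr(a^2 b) = x*y^2*z - x^2*y - y^3 - x*z + 3*y
tr(a b a b) = tr(b a) * tr(b a) - tr(1)   [split at repeated b] = z^2 - 2
tr(b a b a b) = tr(b) * tr(a b a b) - tr(a b a) = y*z^2 - x*z - y
tr(a b^3 a b) = tr(b) * tr(b a b a b) - tr(b a b a) = y^2*z^2 - x*y*z - y^2 - z^2 + 2
tr(b^-1 a b^3 a) = tr(a b^3 a) * tr(b) - tr(a b^3 a b) = x*y^3*z - x^2*y^2 - y^4 - y^2*z^2 + 4*y^2 + z^2 - 2
tr(b a^-1 b^-1 a b^2) = tr(b^-1 a b^3) * tr(a) - tr(b^-1 a b^3 a) = -x*y^3*z + x^2*y^2 + y^4 + y^2*z^2 + x*y*z - x^2 - 4*y^2 - z^2 + 2
tr(b^2 a b) = tr(b) * tr(b a b) - tr(b a) = y^2*z - x*y - z
tr(a b^2 a b a) = tr(a) * tr(b^2 a b a) - tr(b^2 a b) = x*y*z^2 - x^2*z - y^2*z + z
tr(a b a b a b) = tr(a b) * tr(a b a b) - tr(a^-1 b^-1)   [split at repeated a] = z^3 - 3*z
tr(a b a b a) = tr(a) * tr(b a b a) - tr(b a b) = x*z^2 - y*z - x
tr(a b^2 a b a b) = tr(b) * tr(a b a b a b) - tr(a b a b a) = y*z^3 - x*z^2 - 2*y*z + x
tr(b^-1 a b^2 a b a) = tr(a b^2 a b a) * tr(b) - tr(a b^2 a b a b) = x*y^2*z^2 - x^2*y*z - y^3*z - y*z^3 + x*z^2 + 3*y*z - x
tr(b a^-1 b^-1 a b^2 a) = tr(b^-1 a b^2 a b) * tr(a) - tr(b^-1 a b^2 a b a) = -x*y^2*z^2 + 2*x^2*y*z + y^3*z + y*z^3 - x^3 - x*y^2 - x*z^2 - 3*y*z + 3*x
tr(b a^-1 b^-1 a b^2 a^-1) = tr(b a^-1 b^-1 a b^2) * tr(a) - tr(b a^-1 b^-1 a b^2 a) = -x^2*y^3*z + x^3*y^2 + x*y^4 + 2*x*y^2*z^2 - x^2*y*z - y^3*z - y*z^3 - 3*x*y^2 + 3*y*z - x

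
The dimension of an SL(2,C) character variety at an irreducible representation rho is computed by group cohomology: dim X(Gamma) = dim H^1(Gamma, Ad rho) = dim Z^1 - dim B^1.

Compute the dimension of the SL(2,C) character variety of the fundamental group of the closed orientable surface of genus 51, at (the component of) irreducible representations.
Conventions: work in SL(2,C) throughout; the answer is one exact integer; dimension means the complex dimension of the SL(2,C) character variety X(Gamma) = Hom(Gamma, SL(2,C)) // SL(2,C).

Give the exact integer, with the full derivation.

300

Gamma = pi_1(Sigma_51) = < a_1, b_1, ..., a_51, b_51 | prod [a_i, b_i] > has 2g = 102 generators and 1 relator.
Before the relator condition, cocycle space has dim 3*102 = 306.
d_2 is surjective at irreducible rho (its cokernel H^2 is dual to H^0 = 0), so dim Z^1 = 306 - 3 = 303.
dim B^1 = 3 (coboundaries, injective at irreducible rho).
dim X = dim H^1 = 303 - 3 = 300.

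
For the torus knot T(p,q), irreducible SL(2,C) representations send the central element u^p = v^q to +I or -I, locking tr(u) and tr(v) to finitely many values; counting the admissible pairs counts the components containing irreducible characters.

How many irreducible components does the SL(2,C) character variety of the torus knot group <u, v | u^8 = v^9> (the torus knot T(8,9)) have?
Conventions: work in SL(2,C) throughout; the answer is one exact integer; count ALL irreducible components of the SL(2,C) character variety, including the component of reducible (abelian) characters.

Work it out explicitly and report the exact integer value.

29

For T(8,9): irreducibility forces the central element u^8 = v^9 to one of +I, -I.
So on each irreducible component the traces are pinned: tr(u) = 2*cos(pi*alpha/8) with 1 <= alpha <= 7, tr(v) = 2*cos(pi*beta/9) with 1 <= beta <= 8.
u^8 = (-1)^alpha I and v^9 = (-1)^beta I must agree, so alpha and beta have equal parity.
Enumerate parity-matched pairs: 4*4 odd-odd plus 3*4 even-even gives 28.
components with irreducible characters: 28; plus the single component of reducible (abelian) characters: total 29.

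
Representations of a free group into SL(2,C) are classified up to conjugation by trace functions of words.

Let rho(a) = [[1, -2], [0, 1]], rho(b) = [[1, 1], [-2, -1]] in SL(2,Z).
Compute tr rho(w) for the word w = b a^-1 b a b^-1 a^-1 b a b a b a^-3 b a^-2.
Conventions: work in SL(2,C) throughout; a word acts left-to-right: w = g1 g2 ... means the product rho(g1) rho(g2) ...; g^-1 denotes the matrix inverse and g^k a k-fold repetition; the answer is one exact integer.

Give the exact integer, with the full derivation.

rho(b) = [[1, 1], [-2, -1]]
... * rho(a^-1) = [[1, 2], [0, 1]]  ->  [[1, 3], [-2, -5]]
... * rho(b) = [[1, 1], [-2, -1]]  ->  [[-5, -2], [8, 3]]
... * rho(a) = [[1, -2], [0, 1]]  ->  [[-5, 8], [8, -13]]
... * rho(b^-1) = [[-1, -1], [2, 1]]  ->  [[21, 13], [-34, -21]]
... * rho(a^-1) = [[1, 2], [0, 1]]  ->  [[21, 55], [-34, -89]]
... * rho(b) = [[1, 1], [-2, -1]]  ->  [[-89, -34], [144, 55]]
... * rho(a) = [[1, -2], [0, 1]]  ->  [[-89, 144], [144, -233]]
... * rho(b) = [[1, 1], [-2, -1]]  ->  [[-377, -233], [610, 377]]
... * rho(a) = [[1, -2], [0, 1]]  ->  [[-377, 521], [610, -843]]
... * rho(b) = [[1, 1], [-2, -1]]  ->  [[-1419, -898], [2296, 1453]]
... * rho(a^-1) = [[1, 2], [0, 1]]  ->  [[-1419, -3736], [2296, 6045]]
... * rho(a^-1) = [[1, 2], [0, 1]]  ->  [[-1419, -6574], [2296, 10637]]
... * rho(a^-1) = [[1, 2], [0, 1]]  ->  [[-1419, -9412], [2296, 15229]]
... * rho(b) = [[1, 1], [-2, -1]]  ->  [[17405, 7993], [-28162, -12933]]
... * rho(a^-1) = [[1, 2], [0, 1]]  ->  [[17405, 42803], [-28162, -69257]]
... * rho(a^-1) = [[1, 2], [0, 1]]  ->  [[17405, 77613], [-28162, -125581]]
tr = 17405 + -125581 = -108176

-108176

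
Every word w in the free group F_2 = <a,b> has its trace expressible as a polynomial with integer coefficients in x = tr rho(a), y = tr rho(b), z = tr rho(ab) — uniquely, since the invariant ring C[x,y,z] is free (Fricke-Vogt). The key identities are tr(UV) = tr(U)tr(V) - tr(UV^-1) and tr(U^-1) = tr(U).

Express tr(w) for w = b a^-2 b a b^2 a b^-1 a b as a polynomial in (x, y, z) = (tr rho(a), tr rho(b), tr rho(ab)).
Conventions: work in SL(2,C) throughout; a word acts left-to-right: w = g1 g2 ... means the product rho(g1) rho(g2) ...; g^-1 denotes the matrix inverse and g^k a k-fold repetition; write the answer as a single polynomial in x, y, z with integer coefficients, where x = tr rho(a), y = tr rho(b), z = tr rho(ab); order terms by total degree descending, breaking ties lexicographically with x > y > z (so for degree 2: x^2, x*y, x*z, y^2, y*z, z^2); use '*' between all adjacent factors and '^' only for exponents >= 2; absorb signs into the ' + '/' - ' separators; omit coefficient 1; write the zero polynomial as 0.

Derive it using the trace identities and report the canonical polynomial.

x^3*y^4*z^2 - 2*x^4*y^3*z - x^2*y^5*z - 2*x^2*y^3*z^3 + x^5*y^2 + x^3*y^4 + 3*x^3*y^2*z^2 + x*y^2*z^4 - x^4*y*z + 6*x^2*y^3*z - x^2*y*z^3 + y^5*z + y^3*z^3 - 6*x^3*y^2 - 2*x*y^4 - 5*x*y^2*z^2 + 2*x^2*y*z - 4*y^3*z - y*z^3 + x^3 + 8*x*y^2 + x*z^2 + 2*y*z - 3*x

tr(a b a b) = tr(b a)*tr(b a) - tr(1)  (split on b) = z^2 - 2
tr(a b a) = tr(a)*tr(b a) - tr(b)  (reduce the a square) = x*z - y
tr(b^2 a b a) = tr(b)*tr(a b a b) - tr(a b a)  (reduce the b square) = y*z^2 - x*z - y
tr(b a b) = tr(b)*tr(a b) - tr(a)  (reduce the b square) = y*z - x
tr(b^2 a b) = tr(b)*tr(b a b) - tr(b a)  (reduce the b square) = y^2*z - x*y - z
tr(a^2 b^2 a b) = tr(a)*tr(b^2 a b a) - tr(b^2 a b)  (reduce the a square) = x*y*z^2 - x^2*z - y^2*z + z
so tr(b^2) = tr(b)*tr(b) - tr(1)  (reduce the b square) = y^2 - 2
tr(b^2 a^2) = tr(a)*tr(b^2 a) - tr(b^2)  (reduce the a square) = x*y*z - x^2 - y^2 + 2
tr(a^2 b^2 a) = tr(a)*tr(b^2 a^2) - tr(b^2 a)  (reduce the a square) = x^2*y*z - x^3 - x*y^2 - y*z + 3*x
reduce: tr(a b^2 a^2 b^2) = tr(b)*tr(a^2 b^2 a b) - tr(a^2 b^2 a)  (reduce the b square) = x*y^2*z^2 - 2*x^2*y*z - y^3*z + x^3 + x*y^2 + 2*y*z - 3*x
tr(a^2 b a b) = tr(a)*tr(b a b a) - tr(b a b)  (reduce the a square) = x*z^2 - y*z - x
so tr(a^2 b a) = tr(a)*tr(a b a) - tr(a b)  (reduce the a square) = x^2*z - x*y - z
tr(a b^2 a^2 b) = tr(b)*tr(a^2 b a b) - tr(a^2 b a)  (reduce the b square) = x*y*z^2 - x^2*z - y^2*z + z
reduce: tr(b a b^2 a^2 b^2) = tr(b)*tr(a b^2 a^2 b^2) - tr(a b^2 a^2 b)  (reduce the b square) = x*y^3*z^2 - 2*x^2*y^2*z - y^4*z + x^3*y + x*y^3 - x*y*z^2 + x^2*z + 3*y^2*z - 3*x*y - z
so tr(b a b a b a) = tr(a b)*tr(a b a b) - tr(a^-1 b^-1)  (split on a) = z^3 - 3*z
so tr(a^2 b a b a b) = tr(a)*tr(b a b a b a) - tr(b a b a b)  (reduce the a square) = x*z^3 - y*z^2 - 2*x*z + y
tr(a^2 b a b a) = tr(a)*tr(b a b a^2) - tr(b a b a)  (reduce the a square) = x^2*z^2 - x*y*z - x^2 - z^2 + 2
reduce: tr(a b a b^2 a^2 b) = tr(b)*tr(a^2 b a b a b) - tr(a^2 b a b a)  (reduce the b square) = x*y*z^3 - x^2*z^2 - y^2*z^2 - x*y*z + x^2 + y^2 + z^2 - 2
tr(a^3 b a) = tr(a)*tr(a^2 b a) - tr(a^2 b)  (reduce the a square) = x^3*z - x^2*y - 2*x*z + y
so tr(a b a b^2 a^2) = tr(b)*tr(a^3 b a b) - tr(a^3 b a)  (reduce the b square) = x^2*y*z^2 - x^3*z - x*y^2*z - y*z^2 + 2*x*z + y
tr(b a b^2 a^2 b^2 a) = tr(b)*tr(a b a b^2 a^2 b) - tr(a b a b^2 a^2)  (reduce the b square) = x*y^2*z^3 - 2*x^2*y*z^2 - y^3*z^2 + x^3*z + x^2*y + y^3 + 2*y*z^2 - 2*x*z - 3*y
reduce: tr(b a b^2 a^2 b^2 a^-1) = tr(b a b^2 a^2 b^2)*tr(a) - tr(b a b^2 a^2 b^2 a)  (eliminate a^-1) = x^2*y^3*z^2 - 2*x^3*y^2*z - x*y^4*z - x*y^2*z^3 + x^4*y + x^2*y^3 + x^2*y*z^2 + y^3*z^2 + 3*x*y^2*z - 4*x^2*y - y^3 - 2*y*z^2 + x*z + 3*y
reduce: tr(a b^2 a^-2 b a b^2 a) = tr(b a b^2 a^2 b^2 a^-1)*tr(a) - tr(b a b^2 a^2 b^2)  (eliminate a^-1) = x^3*y^3*z^2 - 2*x^4*y^2*z - x^2*y^4*z - x^2*y^2*z^3 + x^5*y + x^3*y^3 + x^3*y*z^2 + 5*x^2*y^2*z + y^4*z - 5*x^3*y - 2*x*y^3 - x*y*z^2 - 3*y^2*z + 6*x*y + z
tr(a b a b a b^2) = tr(b)*tr(a b a b a b) - tr(a b a b a)  (reduce the b square) = y*z^3 - x*z^2 - 2*y*z + x
reduce: tr(a b a b^3 a b) = tr(b)*tr(a b a b a b^2) - tr(a b a b a b)  (reduce the b square) = y^2*z^3 - x*y*z^2 - 2*y^2*z - z^3 + x*y + 3*z
tr(b a b^3 a) = tr(b)*tr(a b a b^2) - tr(a b a b)  (reduce the b square) = y^2*z^2 - x*y*z - y^2 - z^2 + 2
tr(b a b^3) = tr(b)*tr(b^2 a b) - tr(b^2 a)  (reduce the b square) = y^3*z - x*y^2 - 2*y*z + x
reduce: tr(a b a b^3 a) = tr(a)*tr(b a b^3 a) - tr(b a b^3)  (reduce the a square) = x*y^2*z^2 - x^2*y*z - y^3*z - x*z^2 + 2*y*z + x
reduce: tr(b a b^2 a b a b^2) = tr(b)*tr(a b a b^3 a b) - tr(a b a b^3 a)  (reduce the b square) = y^3*z^3 - 2*x*y^2*z^2 + x^2*y*z - y^3*z - y*z^3 + x*y^2 + x*z^2 + y*z - x
tr(a b a b a b a b) = tr(b a)*tr(b a b a b a) - tr(b^-1 a^-1 b^-1 a^-1)  (split on b) = z^4 - 4*z^2 + 2
tr(a b a b^2 a b a b) = tr(b)*tr(a b a b a b a b) - tr(a b a b a b a)  (reduce the b square) = y*z^4 - x*z^3 - 3*y*z^2 + 2*x*z + y
tr(b a b^2 a b) = tr(b)*tr(a b^2 a b) - tr(a b^2 a)  (reduce the b square) = y^2*z^2 - 2*x*y*z + x^2 - 2
tr(a b a b^2 a b a) = tr(a)*tr(b a b^2 a b a) - tr(b a b^2 a b)  (reduce the a square) = x*y*z^3 - x^2*z^2 - y^2*z^2 + 2
tr(b a b^2 a b a b^2 a) = tr(b)*tr(a b a b^2 a b a b) - tr(a b a b^2 a b a)  (reduce the b square) = y^2*z^4 - 2*x*y*z^3 + x^2*z^2 - 2*y^2*z^2 + 2*x*y*z + y^2 - 2
tr(b a b^2 a b a b^2 a^-1) = tr(b a b^2 a b a b^2)*tr(a) - tr(b a b^2 a b a b^2 a)  (eliminate a^-1) = x*y^3*z^3 - 2*x^2*y^2*z^2 - y^2*z^4 + x^3*y*z - x*y^3*z + x*y*z^3 + x^2*y^2 + 2*y^2*z^2 - x*y*z - x^2 - y^2 + 2
tr(a b^2 a^-2 b a b^2 a b) = tr(b a b^2 a b a b^2 a^-1)*tr(a) - tr(b a b^2 a b a b^2)  (eliminate a^-1) = x^2*y^3*z^3 - 2*x^3*y^2*z^2 - x*y^2*z^4 + x^4*y*z - x^2*y^3*z + x^2*y*z^3 - y^3*z^3 + x^3*y^2 + 4*x*y^2*z^2 - 2*x^2*y*z + y^3*z + y*z^3 - x^3 - 2*x*y^2 - x*z^2 - y*z + 3*x
tr(b a^-2 b a b^2 a b^-1 a b) = tr(a b^2 a^-2 b a b^2 a)*tr(b) - tr(a b^2 a^-2 b a b^2 a b)  (eliminate b^-1) = x^3*y^4*z^2 - 2*x^4*y^3*z - x^2*y^5*z - 2*x^2*y^3*z^3 + x^5*y^2 + x^3*y^4 + 3*x^3*y^2*z^2 + x*y^2*z^4 - x^4*y*z + 6*x^2*y^3*z - x^2*y*z^3 + y^5*z + y^3*z^3 - 6*x^3*y^2 - 2*x*y^4 - 5*x*y^2*z^2 + 2*x^2*y*z - 4*y^3*z - y*z^3 + x^3 + 8*x*y^2 + x*z^2 + 2*y*z - 3*x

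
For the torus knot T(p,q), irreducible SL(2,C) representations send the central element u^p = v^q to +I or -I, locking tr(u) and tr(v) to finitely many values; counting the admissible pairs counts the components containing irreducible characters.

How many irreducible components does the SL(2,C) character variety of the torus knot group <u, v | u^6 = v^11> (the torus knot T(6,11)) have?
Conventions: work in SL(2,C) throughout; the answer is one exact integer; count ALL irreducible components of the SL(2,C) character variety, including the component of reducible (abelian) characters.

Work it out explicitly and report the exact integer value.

26

Gamma = < u, v | u^6 = v^11 > (torus knot T(6,11)); the central element u^6 = v^11 acts as +I or -I in any irreducible SL(2,C) representation.
So on each irreducible component the traces are pinned: tr(u) = 2*cos(pi*alpha/6) with 1 <= alpha <= 5, tr(v) = 2*cos(pi*beta/11) with 1 <= beta <= 10.
u^6 = (-1)^alpha I and v^11 = (-1)^beta I must agree, so alpha and beta have equal parity.
count pairs: odd alpha (3 choices) x odd beta (5), plus even alpha (2) x even beta (5): 3*5 + 2*5 = 25.
That is 25 components of irreducible characters, and with the reducible (abelian) component the total is 26.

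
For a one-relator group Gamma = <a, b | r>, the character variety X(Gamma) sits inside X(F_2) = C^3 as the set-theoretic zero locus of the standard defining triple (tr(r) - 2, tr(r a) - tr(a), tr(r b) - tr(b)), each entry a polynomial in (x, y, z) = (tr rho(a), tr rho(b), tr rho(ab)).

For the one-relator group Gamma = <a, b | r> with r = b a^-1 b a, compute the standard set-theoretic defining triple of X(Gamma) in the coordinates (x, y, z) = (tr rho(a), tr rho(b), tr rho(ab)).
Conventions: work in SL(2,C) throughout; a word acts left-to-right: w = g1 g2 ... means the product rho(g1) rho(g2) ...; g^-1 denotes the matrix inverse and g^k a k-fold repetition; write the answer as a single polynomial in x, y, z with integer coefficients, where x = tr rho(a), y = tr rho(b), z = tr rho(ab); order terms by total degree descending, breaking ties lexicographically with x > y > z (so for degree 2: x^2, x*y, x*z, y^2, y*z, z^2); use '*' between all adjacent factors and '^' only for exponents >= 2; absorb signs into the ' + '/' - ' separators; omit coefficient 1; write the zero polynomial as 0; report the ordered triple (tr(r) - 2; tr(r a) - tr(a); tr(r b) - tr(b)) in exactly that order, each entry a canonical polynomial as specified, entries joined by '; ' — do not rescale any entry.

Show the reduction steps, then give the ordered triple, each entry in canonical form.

x*y*z - x^2 - z^2; x^2*y*z - x^3 - x*y^2 - x*z^2 + y*z + 2*x; x*y^2*z - x^2*y - y*z^2

tr(b a b) = tr(b) tr(a b) - tr(a) = y*z - x
tr(b a b a) = tr(b a) tr(b a) - tr(1) = z^2 - 2
tr(b a^-1 b a) = tr(b a b) tr(a) - tr(b a b a) = x*y*z - x^2 - z^2 + 2
tr(b^2) = tr(b) tr(b) - tr(1) = y^2 - 2
tr(b a^2 b) = tr(a) tr(b^2 a) - tr(b^2) = x*y*z - x^2 - y^2 + 2
tr(b a^2 b a) = tr(a) tr(b a b a) - tr(b a b) = x*z^2 - y*z - x
tr(b a^-1 b a^2) = tr(b a^2 b) tr(a) - tr(b a^2 b a) = x^2*y*z - x^3 - x*y^2 - x*z^2 + y*z + 3*x
tr(b a b^2) = tr(b) tr(b a b) - tr(b a)  (reduce the b square) = y^2*z - x*y - z
tr(a b a) = tr(a) tr(b a) - tr(b)  (reduce the a square) = x*z - y
tr(b a b^2 a) = tr(b) tr(a b a b) - tr(a b a)  (reduce the b square) = y*z^2 - x*z - y
tr(b a^-1 b a b) = tr(b a b^2) tr(a) - tr(b a b^2 a)  (eliminate a^-1) = x*y^2*z - x^2*y - y*z^2 + y
assemble the triple (tr(r) - 2; tr(r a) - x; tr(r b) - y)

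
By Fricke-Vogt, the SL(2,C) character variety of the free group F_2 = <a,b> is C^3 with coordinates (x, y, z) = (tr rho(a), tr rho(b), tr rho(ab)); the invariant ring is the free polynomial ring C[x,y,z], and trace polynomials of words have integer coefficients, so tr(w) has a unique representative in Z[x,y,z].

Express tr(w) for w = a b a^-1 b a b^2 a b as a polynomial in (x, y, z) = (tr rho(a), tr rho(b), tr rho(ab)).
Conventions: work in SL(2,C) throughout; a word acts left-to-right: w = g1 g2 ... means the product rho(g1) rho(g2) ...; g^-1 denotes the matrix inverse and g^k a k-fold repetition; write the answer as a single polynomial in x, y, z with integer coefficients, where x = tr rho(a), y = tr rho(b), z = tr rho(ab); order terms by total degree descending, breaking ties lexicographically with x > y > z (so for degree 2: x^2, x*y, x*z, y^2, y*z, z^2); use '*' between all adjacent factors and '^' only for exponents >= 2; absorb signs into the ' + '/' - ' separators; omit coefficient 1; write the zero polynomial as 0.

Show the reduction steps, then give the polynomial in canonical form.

x*y^2*z^3 - 2*x^2*y*z^2 - y*z^4 + x^3*z - x*y^2*z + x*z^3 + x^2*y + 3*y*z^2 - 3*x*z - y

and trace(b a b a) = trace(b a) * trace(b a) - trace(1)   [split at repeated b] = z^2 - 2
next, trace(a b a b a b) = trace(b a b a) * trace(b a) - trace(a b)   [split at repeated b] = z^3 - 3*z
trace(b a b) = trace(b) * trace(a b) - trace(a) = y*z - x
and trace(a b a b a) = trace(a) * trace(b a b a) - trace(b a b) = x*z^2 - y*z - x
next, trace(a b^2 a b a b) = trace(b) * trace(a b a b a b) - trace(a b a b a) = y*z^3 - x*z^2 - 2*y*z + x
trace(a b a) = trace(a) * trace(b a) - trace(b) = x*z - y
next, trace(b^2 a b a) = trace(b) * trace(a b a b) - trace(a b a) = y*z^2 - x*z - y
trace(b^2 a b) = trace(b) * trace(a b^2) - trace(a b) = y^2*z - x*y - z
trace(a b^2 a b a) = trace(a) * trace(b^2 a b a) - trace(b^2 a b) = x*y*z^2 - x^2*z - y^2*z + z
trace(b a b^2 a b a b) = trace(b) * trace(a b^2 a b a b) - trace(a b^2 a b a) = y^2*z^3 - 2*x*y*z^2 + x^2*z - y^2*z + x*y - z
next, trace(a b a b a b a b) = trace(a b a b a b) * trace(a b) - trace(b a b a)   [split at repeated a] = z^4 - 4*z^2 + 2
trace(a b a b a b a) = trace(a) * trace(b a b a b a) - trace(b a b a b) = x*z^3 - y*z^2 - 2*x*z + y
trace(b a b^2 a b a b a) = trace(b) * trace(a b a b a b a b) - trace(a b a b a b a) = y*z^4 - x*z^3 - 3*y*z^2 + 2*x*z + y
trace(a b a^-1 b a b^2 a b) = trace(b a b^2 a b a b) * trace(a) - trace(b a b^2 a b a b a) = x*y^2*z^3 - 2*x^2*y*z^2 - y*z^4 + x^3*z - x*y^2*z + x*z^3 + x^2*y + 3*y*z^2 - 3*x*z - y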